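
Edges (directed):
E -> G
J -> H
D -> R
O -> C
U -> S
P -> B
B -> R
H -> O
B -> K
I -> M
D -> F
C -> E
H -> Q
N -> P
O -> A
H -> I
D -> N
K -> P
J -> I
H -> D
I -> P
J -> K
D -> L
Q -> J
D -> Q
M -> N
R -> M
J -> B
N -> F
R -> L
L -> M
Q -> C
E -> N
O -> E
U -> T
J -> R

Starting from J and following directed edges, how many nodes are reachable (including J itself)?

BFS from J visits: J, B, H, I, K, R, D, O, Q, M, P, L, F, N, A, C, E, G
Reachable nodes: 18 of 21 total.

18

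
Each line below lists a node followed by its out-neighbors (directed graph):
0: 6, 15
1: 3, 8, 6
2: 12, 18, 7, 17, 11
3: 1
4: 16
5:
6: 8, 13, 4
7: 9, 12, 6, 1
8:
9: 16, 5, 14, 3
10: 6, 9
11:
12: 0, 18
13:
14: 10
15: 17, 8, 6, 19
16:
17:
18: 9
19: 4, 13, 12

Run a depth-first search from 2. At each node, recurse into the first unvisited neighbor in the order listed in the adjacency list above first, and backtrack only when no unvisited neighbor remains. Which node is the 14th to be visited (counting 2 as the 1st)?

Visit 2
2 → 12
12 → 0
0 → 6
6 → 8
6 → 13
6 → 4
4 → 16
0 → 15
15 → 17
15 → 19
12 → 18
18 → 9
9 → 5
9 → 14
14 → 10
9 → 3
3 → 1
2 → 7
2 → 11

Visit order: 2, 12, 0, 6, 8, 13, 4, 16, 15, 17, 19, 18, 9, 5, 14, 10, 3, 1, 7, 11

5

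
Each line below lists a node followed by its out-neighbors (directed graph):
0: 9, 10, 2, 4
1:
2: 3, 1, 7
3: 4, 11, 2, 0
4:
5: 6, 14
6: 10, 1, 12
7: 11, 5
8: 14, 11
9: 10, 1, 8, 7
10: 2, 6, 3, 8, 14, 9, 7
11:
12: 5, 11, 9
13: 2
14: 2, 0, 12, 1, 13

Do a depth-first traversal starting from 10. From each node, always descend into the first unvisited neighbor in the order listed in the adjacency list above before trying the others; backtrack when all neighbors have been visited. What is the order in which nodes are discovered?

10 2 3 4 11 0 9 1 8 14 12 5 6 13 7

Visit 10
10 → 2
2 → 3
3 → 4
3 → 11
3 → 0
0 → 9
9 → 1
9 → 8
8 → 14
14 → 12
12 → 5
5 → 6
14 → 13
9 → 7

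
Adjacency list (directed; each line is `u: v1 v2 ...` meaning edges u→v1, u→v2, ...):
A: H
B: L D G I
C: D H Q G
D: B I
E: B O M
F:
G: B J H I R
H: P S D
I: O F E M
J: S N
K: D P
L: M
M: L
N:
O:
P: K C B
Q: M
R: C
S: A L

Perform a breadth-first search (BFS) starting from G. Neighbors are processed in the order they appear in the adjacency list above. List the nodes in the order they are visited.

G → B → J → H → I → R → L → D → S → N → P → O → F → E → M → C → A → K → Q

Visit G; enqueue B, J, H, I, R → queue [B, J, H, I, R]
Visit B; enqueue L, D → queue [J, H, I, R, L, D]
Visit J; enqueue S, N → queue [H, I, R, L, D, S, N]
Visit H; enqueue P → queue [I, R, L, D, S, N, P]
Visit I; enqueue O, F, E, M → queue [R, L, D, S, N, P, O, F, E, M]
Visit R; enqueue C → queue [L, D, S, N, P, O, F, E, M, C]
Visit L → queue [D, S, N, P, O, F, E, M, C]
Visit D → queue [S, N, P, O, F, E, M, C]
Visit S; enqueue A → queue [N, P, O, F, E, M, C, A]
Visit N → queue [P, O, F, E, M, C, A]
Visit P; enqueue K → queue [O, F, E, M, C, A, K]
Visit O → queue [F, E, M, C, A, K]
Visit F → queue [E, M, C, A, K]
Visit E → queue [M, C, A, K]
Visit M → queue [C, A, K]
Visit C; enqueue Q → queue [A, K, Q]
Visit A → queue [K, Q]
Visit K → queue [Q]
Visit Q → queue []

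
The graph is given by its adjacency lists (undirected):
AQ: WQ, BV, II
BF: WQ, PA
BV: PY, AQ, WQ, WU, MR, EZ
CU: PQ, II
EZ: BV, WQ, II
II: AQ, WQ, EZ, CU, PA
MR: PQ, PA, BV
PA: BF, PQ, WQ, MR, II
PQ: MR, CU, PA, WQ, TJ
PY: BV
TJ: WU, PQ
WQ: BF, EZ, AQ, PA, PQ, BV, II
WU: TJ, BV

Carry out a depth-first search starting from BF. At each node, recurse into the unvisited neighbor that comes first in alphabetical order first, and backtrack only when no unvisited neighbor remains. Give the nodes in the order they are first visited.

Visit BF
BF → PA
PA → II
II → AQ
AQ → BV
BV → EZ
EZ → WQ
WQ → PQ
PQ → CU
PQ → MR
PQ → TJ
TJ → WU
BV → PY

BF, PA, II, AQ, BV, EZ, WQ, PQ, CU, MR, TJ, WU, PY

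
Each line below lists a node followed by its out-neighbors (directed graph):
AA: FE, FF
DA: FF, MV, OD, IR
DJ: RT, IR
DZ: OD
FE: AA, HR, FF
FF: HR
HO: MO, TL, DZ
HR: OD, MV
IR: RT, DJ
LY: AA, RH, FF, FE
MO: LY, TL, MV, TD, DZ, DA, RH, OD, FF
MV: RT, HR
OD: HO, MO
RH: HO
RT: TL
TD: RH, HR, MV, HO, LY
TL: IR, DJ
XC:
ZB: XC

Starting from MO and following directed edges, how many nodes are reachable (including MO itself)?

17

BFS from MO visits: MO, LY, TL, MV, TD, DZ, DA, RH, OD, FF, AA, FE, IR, DJ, RT, HR, HO
Reachable nodes: 17 of 19 total.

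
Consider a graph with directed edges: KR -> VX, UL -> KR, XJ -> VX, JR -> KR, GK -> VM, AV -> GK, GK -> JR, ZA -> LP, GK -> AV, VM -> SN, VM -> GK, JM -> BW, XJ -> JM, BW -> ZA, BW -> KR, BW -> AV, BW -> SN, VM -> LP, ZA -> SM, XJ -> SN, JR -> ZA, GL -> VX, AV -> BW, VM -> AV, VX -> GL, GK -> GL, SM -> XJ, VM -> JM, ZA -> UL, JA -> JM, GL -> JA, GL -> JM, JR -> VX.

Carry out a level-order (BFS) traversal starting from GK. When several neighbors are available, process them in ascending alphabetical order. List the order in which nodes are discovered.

GK, AV, GL, JR, VM, BW, JA, JM, VX, KR, ZA, LP, SN, SM, UL, XJ

Visit GK; enqueue AV, GL, JR, VM → queue [AV, GL, JR, VM]
Visit AV; enqueue BW → queue [GL, JR, VM, BW]
Visit GL; enqueue JA, JM, VX → queue [JR, VM, BW, JA, JM, VX]
Visit JR; enqueue KR, ZA → queue [VM, BW, JA, JM, VX, KR, ZA]
Visit VM; enqueue LP, SN → queue [BW, JA, JM, VX, KR, ZA, LP, SN]
Visit BW → queue [JA, JM, VX, KR, ZA, LP, SN]
Visit JA → queue [JM, VX, KR, ZA, LP, SN]
Visit JM → queue [VX, KR, ZA, LP, SN]
Visit VX → queue [KR, ZA, LP, SN]
Visit KR → queue [ZA, LP, SN]
Visit ZA; enqueue SM, UL → queue [LP, SN, SM, UL]
Visit LP → queue [SN, SM, UL]
Visit SN → queue [SM, UL]
Visit SM; enqueue XJ → queue [UL, XJ]
Visit UL → queue [XJ]
Visit XJ → queue []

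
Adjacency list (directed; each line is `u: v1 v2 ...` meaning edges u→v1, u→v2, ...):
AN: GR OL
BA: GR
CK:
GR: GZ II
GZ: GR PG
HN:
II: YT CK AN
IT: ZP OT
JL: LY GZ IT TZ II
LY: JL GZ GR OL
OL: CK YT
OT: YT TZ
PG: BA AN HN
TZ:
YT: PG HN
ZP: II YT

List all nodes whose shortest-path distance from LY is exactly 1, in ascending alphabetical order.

GR, GZ, JL, OL

Level 0: LY
Level 1: GR, GZ, JL, OL
Level 2: CK, II, IT, PG, TZ, YT
Level 3: AN, BA, HN, OT, ZP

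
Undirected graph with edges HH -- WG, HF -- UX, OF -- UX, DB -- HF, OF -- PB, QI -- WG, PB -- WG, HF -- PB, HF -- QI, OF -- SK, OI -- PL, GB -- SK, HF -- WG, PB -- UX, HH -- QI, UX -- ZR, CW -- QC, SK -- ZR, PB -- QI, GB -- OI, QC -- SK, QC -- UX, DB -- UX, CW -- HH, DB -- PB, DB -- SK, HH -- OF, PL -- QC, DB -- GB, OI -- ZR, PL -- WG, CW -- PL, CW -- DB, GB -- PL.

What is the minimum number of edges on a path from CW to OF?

Level 0: CW
Level 1: DB, HH, PL, QC
Level 2: GB, HF, OF, OI, PB, QI, SK, UX, WG
Level 3: ZR
OF first appears at level 2.

2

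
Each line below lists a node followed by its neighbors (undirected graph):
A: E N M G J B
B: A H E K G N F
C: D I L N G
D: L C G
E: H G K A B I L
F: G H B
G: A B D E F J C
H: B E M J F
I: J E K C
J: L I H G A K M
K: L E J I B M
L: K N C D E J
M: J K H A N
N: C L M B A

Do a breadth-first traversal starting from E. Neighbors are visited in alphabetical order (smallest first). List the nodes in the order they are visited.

E → A → B → G → H → I → K → L → J → M → N → F → C → D

Visit E; enqueue A, B, G, H, I, K, L → queue [A, B, G, H, I, K, L]
Visit A; enqueue J, M, N → queue [B, G, H, I, K, L, J, M, N]
Visit B; enqueue F → queue [G, H, I, K, L, J, M, N, F]
Visit G; enqueue C, D → queue [H, I, K, L, J, M, N, F, C, D]
Visit H → queue [I, K, L, J, M, N, F, C, D]
Visit I → queue [K, L, J, M, N, F, C, D]
Visit K → queue [L, J, M, N, F, C, D]
Visit L → queue [J, M, N, F, C, D]
Visit J → queue [M, N, F, C, D]
Visit M → queue [N, F, C, D]
Visit N → queue [F, C, D]
Visit F → queue [C, D]
Visit C → queue [D]
Visit D → queue []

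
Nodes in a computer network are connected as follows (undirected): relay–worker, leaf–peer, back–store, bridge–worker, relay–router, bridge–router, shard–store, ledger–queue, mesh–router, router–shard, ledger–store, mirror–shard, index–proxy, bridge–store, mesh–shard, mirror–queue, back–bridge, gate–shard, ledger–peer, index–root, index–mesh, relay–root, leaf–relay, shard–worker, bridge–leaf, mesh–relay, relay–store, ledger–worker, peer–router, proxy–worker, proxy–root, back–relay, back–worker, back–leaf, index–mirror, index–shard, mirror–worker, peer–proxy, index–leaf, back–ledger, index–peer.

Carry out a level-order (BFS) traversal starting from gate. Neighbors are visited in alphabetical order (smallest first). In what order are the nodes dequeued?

gate → shard → index → mesh → mirror → router → store → worker → leaf → peer → proxy → root → relay → queue → bridge → back → ledger

Visit gate; enqueue shard → queue [shard]
Visit shard; enqueue index, mesh, mirror, router, store, worker → queue [index, mesh, mirror, router, store, worker]
Visit index; enqueue leaf, peer, proxy, root → queue [mesh, mirror, router, store, worker, leaf, peer, proxy, root]
Visit mesh; enqueue relay → queue [mirror, router, store, worker, leaf, peer, proxy, root, relay]
Visit mirror; enqueue queue → queue [router, store, worker, leaf, peer, proxy, root, relay, queue]
Visit router; enqueue bridge → queue [store, worker, leaf, peer, proxy, root, relay, queue, bridge]
Visit store; enqueue back, ledger → queue [worker, leaf, peer, proxy, root, relay, queue, bridge, back, ledger]
Visit worker → queue [leaf, peer, proxy, root, relay, queue, bridge, back, ledger]
Visit leaf → queue [peer, proxy, root, relay, queue, bridge, back, ledger]
Visit peer → queue [proxy, root, relay, queue, bridge, back, ledger]
Visit proxy → queue [root, relay, queue, bridge, back, ledger]
Visit root → queue [relay, queue, bridge, back, ledger]
Visit relay → queue [queue, bridge, back, ledger]
Visit queue → queue [bridge, back, ledger]
Visit bridge → queue [back, ledger]
Visit back → queue [ledger]
Visit ledger → queue []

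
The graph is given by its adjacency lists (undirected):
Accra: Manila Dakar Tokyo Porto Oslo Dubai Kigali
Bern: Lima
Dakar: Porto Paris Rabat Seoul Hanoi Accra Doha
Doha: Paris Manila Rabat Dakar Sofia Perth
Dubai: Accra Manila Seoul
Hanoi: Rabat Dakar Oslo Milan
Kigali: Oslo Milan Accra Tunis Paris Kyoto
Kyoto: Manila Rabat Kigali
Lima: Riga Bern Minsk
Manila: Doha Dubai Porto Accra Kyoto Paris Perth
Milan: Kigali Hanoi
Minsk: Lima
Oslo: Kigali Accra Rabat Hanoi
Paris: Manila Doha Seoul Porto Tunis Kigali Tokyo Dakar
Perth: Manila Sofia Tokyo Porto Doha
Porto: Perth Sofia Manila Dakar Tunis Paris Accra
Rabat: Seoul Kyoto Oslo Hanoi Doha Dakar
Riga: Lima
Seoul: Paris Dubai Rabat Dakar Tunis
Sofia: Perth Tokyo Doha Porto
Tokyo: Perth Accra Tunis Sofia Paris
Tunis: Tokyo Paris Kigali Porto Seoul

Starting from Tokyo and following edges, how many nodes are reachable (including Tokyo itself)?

18

BFS from Tokyo visits: Tokyo, Perth, Accra, Tunis, Sofia, Paris, Manila, Porto, Doha, Dakar, Oslo, Dubai, Kigali, Seoul, Kyoto, Rabat, Hanoi, Milan
Reachable nodes: 18 of 22 total.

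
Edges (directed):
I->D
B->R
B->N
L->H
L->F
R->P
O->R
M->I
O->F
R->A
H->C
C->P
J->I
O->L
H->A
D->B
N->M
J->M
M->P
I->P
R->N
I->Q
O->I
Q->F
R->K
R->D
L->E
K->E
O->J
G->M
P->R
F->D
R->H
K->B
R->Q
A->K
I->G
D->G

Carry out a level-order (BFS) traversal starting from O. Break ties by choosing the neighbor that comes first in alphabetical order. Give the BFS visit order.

Visit O; enqueue F, I, J, L, R → queue [F, I, J, L, R]
Visit F; enqueue D → queue [I, J, L, R, D]
Visit I; enqueue G, P, Q → queue [J, L, R, D, G, P, Q]
Visit J; enqueue M → queue [L, R, D, G, P, Q, M]
Visit L; enqueue E, H → queue [R, D, G, P, Q, M, E, H]
Visit R; enqueue A, K, N → queue [D, G, P, Q, M, E, H, A, K, N]
Visit D; enqueue B → queue [G, P, Q, M, E, H, A, K, N, B]
Visit G → queue [P, Q, M, E, H, A, K, N, B]
Visit P → queue [Q, M, E, H, A, K, N, B]
Visit Q → queue [M, E, H, A, K, N, B]
Visit M → queue [E, H, A, K, N, B]
Visit E → queue [H, A, K, N, B]
Visit H; enqueue C → queue [A, K, N, B, C]
Visit A → queue [K, N, B, C]
Visit K → queue [N, B, C]
Visit N → queue [B, C]
Visit B → queue [C]
Visit C → queue []

O, F, I, J, L, R, D, G, P, Q, M, E, H, A, K, N, B, C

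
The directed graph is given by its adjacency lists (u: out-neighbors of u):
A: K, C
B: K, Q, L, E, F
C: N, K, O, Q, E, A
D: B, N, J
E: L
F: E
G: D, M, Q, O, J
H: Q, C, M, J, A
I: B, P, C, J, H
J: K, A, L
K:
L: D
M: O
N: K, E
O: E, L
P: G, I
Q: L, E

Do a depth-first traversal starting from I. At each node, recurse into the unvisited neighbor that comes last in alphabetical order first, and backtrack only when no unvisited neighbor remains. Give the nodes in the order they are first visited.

Visit I
I → P
P → G
G → Q
Q → L
L → D
D → N
N → K
N → E
D → J
J → A
A → C
C → O
D → B
B → F
G → M
I → H

I → P → G → Q → L → D → N → K → E → J → A → C → O → B → F → M → H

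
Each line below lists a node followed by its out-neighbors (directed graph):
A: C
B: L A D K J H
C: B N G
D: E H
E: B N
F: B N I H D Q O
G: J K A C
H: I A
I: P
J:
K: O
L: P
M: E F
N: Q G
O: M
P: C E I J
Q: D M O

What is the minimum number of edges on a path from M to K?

3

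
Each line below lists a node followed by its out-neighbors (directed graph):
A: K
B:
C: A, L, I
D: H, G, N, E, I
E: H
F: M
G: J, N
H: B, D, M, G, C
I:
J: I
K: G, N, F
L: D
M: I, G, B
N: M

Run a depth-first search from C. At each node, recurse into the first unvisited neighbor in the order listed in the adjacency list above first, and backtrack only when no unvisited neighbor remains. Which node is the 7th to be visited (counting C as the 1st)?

N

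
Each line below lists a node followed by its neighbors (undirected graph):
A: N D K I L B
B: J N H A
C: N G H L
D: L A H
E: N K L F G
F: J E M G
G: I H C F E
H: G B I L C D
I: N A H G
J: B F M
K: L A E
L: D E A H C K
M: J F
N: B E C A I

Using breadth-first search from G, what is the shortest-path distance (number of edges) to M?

2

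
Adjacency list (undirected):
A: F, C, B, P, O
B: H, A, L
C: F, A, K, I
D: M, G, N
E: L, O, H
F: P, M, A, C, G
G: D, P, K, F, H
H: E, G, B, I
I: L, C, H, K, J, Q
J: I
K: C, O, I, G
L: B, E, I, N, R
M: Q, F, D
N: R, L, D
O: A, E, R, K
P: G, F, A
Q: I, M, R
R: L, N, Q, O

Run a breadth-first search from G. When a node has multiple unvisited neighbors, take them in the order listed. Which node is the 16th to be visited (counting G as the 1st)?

Visit G; enqueue D, P, K, F, H → queue [D, P, K, F, H]
Visit D; enqueue M, N → queue [P, K, F, H, M, N]
Visit P; enqueue A → queue [K, F, H, M, N, A]
Visit K; enqueue C, O, I → queue [F, H, M, N, A, C, O, I]
Visit F → queue [H, M, N, A, C, O, I]
Visit H; enqueue E, B → queue [M, N, A, C, O, I, E, B]
Visit M; enqueue Q → queue [N, A, C, O, I, E, B, Q]
Visit N; enqueue R, L → queue [A, C, O, I, E, B, Q, R, L]
Visit A → queue [C, O, I, E, B, Q, R, L]
Visit C → queue [O, I, E, B, Q, R, L]
Visit O → queue [I, E, B, Q, R, L]
Visit I; enqueue J → queue [E, B, Q, R, L, J]
Visit E → queue [B, Q, R, L, J]
Visit B → queue [Q, R, L, J]
Visit Q → queue [R, L, J]
Visit R → queue [L, J]
Visit L → queue [J]
Visit J → queue []

Visit order: G, D, P, K, F, H, M, N, A, C, O, I, E, B, Q, R, L, J

R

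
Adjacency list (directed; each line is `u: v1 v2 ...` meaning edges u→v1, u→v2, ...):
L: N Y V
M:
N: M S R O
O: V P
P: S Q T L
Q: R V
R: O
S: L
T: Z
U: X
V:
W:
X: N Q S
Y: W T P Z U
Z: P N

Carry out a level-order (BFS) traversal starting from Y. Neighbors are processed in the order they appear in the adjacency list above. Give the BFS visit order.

Y → W → T → P → Z → U → S → Q → L → N → X → R → V → M → O

Visit Y; enqueue W, T, P, Z, U → queue [W, T, P, Z, U]
Visit W → queue [T, P, Z, U]
Visit T → queue [P, Z, U]
Visit P; enqueue S, Q, L → queue [Z, U, S, Q, L]
Visit Z; enqueue N → queue [U, S, Q, L, N]
Visit U; enqueue X → queue [S, Q, L, N, X]
Visit S → queue [Q, L, N, X]
Visit Q; enqueue R, V → queue [L, N, X, R, V]
Visit L → queue [N, X, R, V]
Visit N; enqueue M, O → queue [X, R, V, M, O]
Visit X → queue [R, V, M, O]
Visit R → queue [V, M, O]
Visit V → queue [M, O]
Visit M → queue [O]
Visit O → queue []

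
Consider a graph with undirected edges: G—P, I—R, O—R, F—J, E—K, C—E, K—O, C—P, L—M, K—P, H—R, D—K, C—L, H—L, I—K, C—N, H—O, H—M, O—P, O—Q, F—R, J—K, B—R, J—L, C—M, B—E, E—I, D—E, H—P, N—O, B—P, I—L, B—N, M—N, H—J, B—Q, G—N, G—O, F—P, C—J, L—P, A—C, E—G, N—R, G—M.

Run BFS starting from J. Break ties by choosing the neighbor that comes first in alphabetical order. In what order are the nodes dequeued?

Visit J; enqueue C, F, H, K, L → queue [C, F, H, K, L]
Visit C; enqueue A, E, M, N, P → queue [F, H, K, L, A, E, M, N, P]
Visit F; enqueue R → queue [H, K, L, A, E, M, N, P, R]
Visit H; enqueue O → queue [K, L, A, E, M, N, P, R, O]
Visit K; enqueue D, I → queue [L, A, E, M, N, P, R, O, D, I]
Visit L → queue [A, E, M, N, P, R, O, D, I]
Visit A → queue [E, M, N, P, R, O, D, I]
Visit E; enqueue B, G → queue [M, N, P, R, O, D, I, B, G]
Visit M → queue [N, P, R, O, D, I, B, G]
Visit N → queue [P, R, O, D, I, B, G]
Visit P → queue [R, O, D, I, B, G]
Visit R → queue [O, D, I, B, G]
Visit O; enqueue Q → queue [D, I, B, G, Q]
Visit D → queue [I, B, G, Q]
Visit I → queue [B, G, Q]
Visit B → queue [G, Q]
Visit G → queue [Q]
Visit Q → queue []

J C F H K L A E M N P R O D I B G Q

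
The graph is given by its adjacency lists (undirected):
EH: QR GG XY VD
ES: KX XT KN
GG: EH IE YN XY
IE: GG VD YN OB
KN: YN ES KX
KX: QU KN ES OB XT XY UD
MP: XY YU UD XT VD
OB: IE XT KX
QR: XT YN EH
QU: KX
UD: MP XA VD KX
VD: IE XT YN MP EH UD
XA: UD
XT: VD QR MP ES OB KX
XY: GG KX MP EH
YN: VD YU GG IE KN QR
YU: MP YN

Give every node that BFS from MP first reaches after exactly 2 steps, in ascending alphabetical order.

EH, ES, GG, IE, KX, OB, QR, XA, YN

Level 0: MP
Level 1: UD, VD, XT, XY, YU
Level 2: EH, ES, GG, IE, KX, OB, QR, XA, YN
Level 3: KN, QU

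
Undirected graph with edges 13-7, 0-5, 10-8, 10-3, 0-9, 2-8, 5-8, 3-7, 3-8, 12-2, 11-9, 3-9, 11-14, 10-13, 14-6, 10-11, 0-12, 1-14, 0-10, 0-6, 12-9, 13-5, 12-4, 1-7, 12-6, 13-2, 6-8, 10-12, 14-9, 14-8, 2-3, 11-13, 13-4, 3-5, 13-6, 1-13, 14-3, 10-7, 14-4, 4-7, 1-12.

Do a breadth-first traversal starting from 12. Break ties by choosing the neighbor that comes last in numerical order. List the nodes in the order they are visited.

12 -> 10 -> 9 -> 6 -> 4 -> 2 -> 1 -> 0 -> 13 -> 11 -> 8 -> 7 -> 3 -> 14 -> 5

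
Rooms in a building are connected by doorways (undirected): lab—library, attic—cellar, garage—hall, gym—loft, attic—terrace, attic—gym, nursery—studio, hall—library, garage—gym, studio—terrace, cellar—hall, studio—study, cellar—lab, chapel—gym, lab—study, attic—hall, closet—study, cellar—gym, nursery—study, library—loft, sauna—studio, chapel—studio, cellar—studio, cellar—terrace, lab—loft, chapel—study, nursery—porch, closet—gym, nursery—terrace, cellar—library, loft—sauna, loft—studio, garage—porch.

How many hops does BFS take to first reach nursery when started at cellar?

2

Level 0: cellar
Level 1: attic, gym, hall, lab, library, studio, terrace
Level 2: chapel, closet, garage, loft, nursery, sauna, study
Level 3: porch
nursery first appears at level 2.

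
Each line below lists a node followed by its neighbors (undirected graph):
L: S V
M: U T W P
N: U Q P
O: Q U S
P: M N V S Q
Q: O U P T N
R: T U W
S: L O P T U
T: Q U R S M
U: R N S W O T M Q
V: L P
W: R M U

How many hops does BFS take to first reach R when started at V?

4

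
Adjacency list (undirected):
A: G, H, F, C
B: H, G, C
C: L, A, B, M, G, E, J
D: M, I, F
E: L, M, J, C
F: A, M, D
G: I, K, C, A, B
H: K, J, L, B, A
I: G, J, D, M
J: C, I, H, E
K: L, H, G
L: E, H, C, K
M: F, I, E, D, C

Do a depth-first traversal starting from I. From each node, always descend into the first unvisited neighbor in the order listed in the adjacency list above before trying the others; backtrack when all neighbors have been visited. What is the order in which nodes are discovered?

Visit I
I → G
G → K
K → L
L → E
E → M
M → F
F → A
A → H
H → J
J → C
C → B
F → D

I → G → K → L → E → M → F → A → H → J → C → B → D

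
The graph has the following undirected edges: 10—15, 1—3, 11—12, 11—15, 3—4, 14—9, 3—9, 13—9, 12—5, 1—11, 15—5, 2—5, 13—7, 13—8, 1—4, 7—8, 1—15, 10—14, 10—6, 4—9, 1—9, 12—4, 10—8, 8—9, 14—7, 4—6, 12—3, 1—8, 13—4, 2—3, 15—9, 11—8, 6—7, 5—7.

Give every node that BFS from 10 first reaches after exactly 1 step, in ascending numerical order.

6, 8, 14, 15

Level 0: 10
Level 1: 6, 8, 14, 15
Level 2: 1, 4, 5, 7, 9, 11, 13
Level 3: 2, 3, 12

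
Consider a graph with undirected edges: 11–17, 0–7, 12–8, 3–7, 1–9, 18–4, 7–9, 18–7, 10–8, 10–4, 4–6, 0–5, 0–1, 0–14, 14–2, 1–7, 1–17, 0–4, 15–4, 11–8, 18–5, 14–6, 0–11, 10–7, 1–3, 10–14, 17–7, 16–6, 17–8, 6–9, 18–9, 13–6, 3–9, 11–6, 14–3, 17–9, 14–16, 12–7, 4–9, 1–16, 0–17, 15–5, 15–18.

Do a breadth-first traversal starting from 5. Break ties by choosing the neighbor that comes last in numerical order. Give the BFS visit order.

5, 18, 15, 0, 9, 7, 4, 17, 14, 11, 1, 6, 3, 12, 10, 8, 16, 2, 13

Visit 5; enqueue 18, 15, 0 → queue [18, 15, 0]
Visit 18; enqueue 9, 7, 4 → queue [15, 0, 9, 7, 4]
Visit 15 → queue [0, 9, 7, 4]
Visit 0; enqueue 17, 14, 11, 1 → queue [9, 7, 4, 17, 14, 11, 1]
Visit 9; enqueue 6, 3 → queue [7, 4, 17, 14, 11, 1, 6, 3]
Visit 7; enqueue 12, 10 → queue [4, 17, 14, 11, 1, 6, 3, 12, 10]
Visit 4 → queue [17, 14, 11, 1, 6, 3, 12, 10]
Visit 17; enqueue 8 → queue [14, 11, 1, 6, 3, 12, 10, 8]
Visit 14; enqueue 16, 2 → queue [11, 1, 6, 3, 12, 10, 8, 16, 2]
Visit 11 → queue [1, 6, 3, 12, 10, 8, 16, 2]
Visit 1 → queue [6, 3, 12, 10, 8, 16, 2]
Visit 6; enqueue 13 → queue [3, 12, 10, 8, 16, 2, 13]
Visit 3 → queue [12, 10, 8, 16, 2, 13]
Visit 12 → queue [10, 8, 16, 2, 13]
Visit 10 → queue [8, 16, 2, 13]
Visit 8 → queue [16, 2, 13]
Visit 16 → queue [2, 13]
Visit 2 → queue [13]
Visit 13 → queue []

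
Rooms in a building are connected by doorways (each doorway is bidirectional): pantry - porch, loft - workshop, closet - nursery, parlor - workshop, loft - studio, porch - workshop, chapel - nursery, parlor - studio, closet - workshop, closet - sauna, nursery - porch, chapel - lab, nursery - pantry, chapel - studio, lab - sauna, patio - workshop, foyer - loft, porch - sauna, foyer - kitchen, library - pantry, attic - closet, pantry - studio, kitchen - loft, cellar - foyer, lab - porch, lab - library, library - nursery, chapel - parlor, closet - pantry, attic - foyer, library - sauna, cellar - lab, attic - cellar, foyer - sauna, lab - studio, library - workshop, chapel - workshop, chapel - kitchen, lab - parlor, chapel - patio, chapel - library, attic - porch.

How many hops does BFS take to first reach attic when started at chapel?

Level 0: chapel
Level 1: kitchen, lab, library, nursery, parlor, patio, studio, workshop
Level 2: cellar, closet, foyer, loft, pantry, porch, sauna
Level 3: attic
attic first appears at level 3.

3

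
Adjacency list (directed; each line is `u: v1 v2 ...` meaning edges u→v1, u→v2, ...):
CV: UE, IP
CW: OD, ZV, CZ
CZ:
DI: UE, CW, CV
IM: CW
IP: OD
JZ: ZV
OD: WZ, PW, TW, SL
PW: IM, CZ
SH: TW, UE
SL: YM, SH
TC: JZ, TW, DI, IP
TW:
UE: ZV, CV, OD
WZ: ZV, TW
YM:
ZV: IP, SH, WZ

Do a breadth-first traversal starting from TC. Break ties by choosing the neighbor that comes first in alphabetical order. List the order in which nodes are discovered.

Visit TC; enqueue DI, IP, JZ, TW → queue [DI, IP, JZ, TW]
Visit DI; enqueue CV, CW, UE → queue [IP, JZ, TW, CV, CW, UE]
Visit IP; enqueue OD → queue [JZ, TW, CV, CW, UE, OD]
Visit JZ; enqueue ZV → queue [TW, CV, CW, UE, OD, ZV]
Visit TW → queue [CV, CW, UE, OD, ZV]
Visit CV → queue [CW, UE, OD, ZV]
Visit CW; enqueue CZ → queue [UE, OD, ZV, CZ]
Visit UE → queue [OD, ZV, CZ]
Visit OD; enqueue PW, SL, WZ → queue [ZV, CZ, PW, SL, WZ]
Visit ZV; enqueue SH → queue [CZ, PW, SL, WZ, SH]
Visit CZ → queue [PW, SL, WZ, SH]
Visit PW; enqueue IM → queue [SL, WZ, SH, IM]
Visit SL; enqueue YM → queue [WZ, SH, IM, YM]
Visit WZ → queue [SH, IM, YM]
Visit SH → queue [IM, YM]
Visit IM → queue [YM]
Visit YM → queue []

TC → DI → IP → JZ → TW → CV → CW → UE → OD → ZV → CZ → PW → SL → WZ → SH → IM → YM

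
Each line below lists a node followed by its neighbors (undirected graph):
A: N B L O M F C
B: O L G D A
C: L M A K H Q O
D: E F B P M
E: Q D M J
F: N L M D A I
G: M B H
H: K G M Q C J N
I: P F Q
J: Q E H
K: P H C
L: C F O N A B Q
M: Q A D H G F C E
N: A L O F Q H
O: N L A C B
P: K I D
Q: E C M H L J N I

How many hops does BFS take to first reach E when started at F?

2

Level 0: F
Level 1: A, D, I, L, M, N
Level 2: B, C, E, G, H, O, P, Q
Level 3: J, K
E first appears at level 2.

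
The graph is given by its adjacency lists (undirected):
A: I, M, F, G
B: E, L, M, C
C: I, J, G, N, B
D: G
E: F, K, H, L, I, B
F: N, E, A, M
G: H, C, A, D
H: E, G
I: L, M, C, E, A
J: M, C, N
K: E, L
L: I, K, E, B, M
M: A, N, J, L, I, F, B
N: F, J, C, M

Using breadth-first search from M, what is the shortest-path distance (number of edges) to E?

Level 0: M
Level 1: A, B, F, I, J, L, N
Level 2: C, E, G, K
Level 3: D, H
E first appears at level 2.

2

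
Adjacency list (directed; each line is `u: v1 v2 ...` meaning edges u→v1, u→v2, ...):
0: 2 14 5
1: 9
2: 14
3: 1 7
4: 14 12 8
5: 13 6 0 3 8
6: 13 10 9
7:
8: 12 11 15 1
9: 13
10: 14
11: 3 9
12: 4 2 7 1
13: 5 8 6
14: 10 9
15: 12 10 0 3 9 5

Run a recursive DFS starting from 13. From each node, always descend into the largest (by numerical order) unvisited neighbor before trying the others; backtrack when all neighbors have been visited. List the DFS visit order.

Visit 13
13 → 8
8 → 15
15 → 12
12 → 7
12 → 4
4 → 14
14 → 10
14 → 9
12 → 2
12 → 1
15 → 5
5 → 6
5 → 3
5 → 0
8 → 11

13, 8, 15, 12, 7, 4, 14, 10, 9, 2, 1, 5, 6, 3, 0, 11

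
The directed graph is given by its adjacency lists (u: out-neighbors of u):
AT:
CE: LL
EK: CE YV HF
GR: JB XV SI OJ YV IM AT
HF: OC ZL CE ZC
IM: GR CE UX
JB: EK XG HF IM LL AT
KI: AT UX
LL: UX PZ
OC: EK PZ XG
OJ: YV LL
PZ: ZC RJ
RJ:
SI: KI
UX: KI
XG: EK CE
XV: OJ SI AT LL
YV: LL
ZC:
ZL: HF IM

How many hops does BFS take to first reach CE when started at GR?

2

Level 0: GR
Level 1: AT, IM, JB, OJ, SI, XV, YV
Level 2: CE, EK, HF, KI, LL, UX, XG
Level 3: OC, PZ, ZC, ZL
Level 4: RJ
CE first appears at level 2.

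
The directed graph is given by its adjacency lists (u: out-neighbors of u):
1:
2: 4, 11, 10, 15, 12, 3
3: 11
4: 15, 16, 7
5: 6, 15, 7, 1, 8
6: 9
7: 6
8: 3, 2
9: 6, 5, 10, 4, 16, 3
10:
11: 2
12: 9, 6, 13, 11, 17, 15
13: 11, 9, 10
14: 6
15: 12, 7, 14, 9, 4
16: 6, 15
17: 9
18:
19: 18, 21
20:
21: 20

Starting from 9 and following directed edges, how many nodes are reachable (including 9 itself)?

17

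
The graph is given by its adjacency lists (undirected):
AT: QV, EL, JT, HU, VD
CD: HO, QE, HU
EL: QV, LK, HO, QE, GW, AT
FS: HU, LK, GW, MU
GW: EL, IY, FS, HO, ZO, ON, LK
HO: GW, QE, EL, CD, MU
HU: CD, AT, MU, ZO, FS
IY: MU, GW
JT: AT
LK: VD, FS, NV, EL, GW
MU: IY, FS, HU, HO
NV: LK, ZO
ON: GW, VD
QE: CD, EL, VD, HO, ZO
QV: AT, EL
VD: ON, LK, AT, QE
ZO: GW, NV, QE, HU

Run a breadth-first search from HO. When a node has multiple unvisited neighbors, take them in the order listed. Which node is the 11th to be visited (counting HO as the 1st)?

LK

Visit HO; enqueue GW, QE, EL, CD, MU → queue [GW, QE, EL, CD, MU]
Visit GW; enqueue IY, FS, ZO, ON, LK → queue [QE, EL, CD, MU, IY, FS, ZO, ON, LK]
Visit QE; enqueue VD → queue [EL, CD, MU, IY, FS, ZO, ON, LK, VD]
Visit EL; enqueue QV, AT → queue [CD, MU, IY, FS, ZO, ON, LK, VD, QV, AT]
Visit CD; enqueue HU → queue [MU, IY, FS, ZO, ON, LK, VD, QV, AT, HU]
Visit MU → queue [IY, FS, ZO, ON, LK, VD, QV, AT, HU]
Visit IY → queue [FS, ZO, ON, LK, VD, QV, AT, HU]
Visit FS → queue [ZO, ON, LK, VD, QV, AT, HU]
Visit ZO; enqueue NV → queue [ON, LK, VD, QV, AT, HU, NV]
Visit ON → queue [LK, VD, QV, AT, HU, NV]
Visit LK → queue [VD, QV, AT, HU, NV]
Visit VD → queue [QV, AT, HU, NV]
Visit QV → queue [AT, HU, NV]
Visit AT; enqueue JT → queue [HU, NV, JT]
Visit HU → queue [NV, JT]
Visit NV → queue [JT]
Visit JT → queue []

Visit order: HO, GW, QE, EL, CD, MU, IY, FS, ZO, ON, LK, VD, QV, AT, HU, NV, JT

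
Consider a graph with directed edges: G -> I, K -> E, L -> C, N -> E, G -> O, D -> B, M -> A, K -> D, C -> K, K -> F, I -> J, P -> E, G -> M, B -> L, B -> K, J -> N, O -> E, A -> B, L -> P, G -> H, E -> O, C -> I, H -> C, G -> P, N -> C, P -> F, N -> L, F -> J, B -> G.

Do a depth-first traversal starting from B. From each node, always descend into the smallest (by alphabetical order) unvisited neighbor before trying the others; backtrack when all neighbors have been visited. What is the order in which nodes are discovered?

B, G, H, C, I, J, N, E, O, L, P, F, K, D, M, A

Visit B
B → G
G → H
H → C
C → I
I → J
J → N
N → E
E → O
N → L
L → P
P → F
C → K
K → D
G → M
M → A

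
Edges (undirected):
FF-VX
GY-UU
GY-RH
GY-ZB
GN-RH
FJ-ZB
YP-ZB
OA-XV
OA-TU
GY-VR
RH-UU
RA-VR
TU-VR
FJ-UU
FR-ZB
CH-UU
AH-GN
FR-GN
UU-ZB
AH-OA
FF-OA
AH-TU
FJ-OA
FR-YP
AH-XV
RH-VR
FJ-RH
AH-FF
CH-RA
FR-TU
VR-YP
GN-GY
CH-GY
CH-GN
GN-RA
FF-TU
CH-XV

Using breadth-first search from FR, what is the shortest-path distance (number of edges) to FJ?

Level 0: FR
Level 1: GN, TU, YP, ZB
Level 2: AH, CH, FF, FJ, GY, OA, RA, RH, UU, VR
Level 3: VX, XV
FJ first appears at level 2.

2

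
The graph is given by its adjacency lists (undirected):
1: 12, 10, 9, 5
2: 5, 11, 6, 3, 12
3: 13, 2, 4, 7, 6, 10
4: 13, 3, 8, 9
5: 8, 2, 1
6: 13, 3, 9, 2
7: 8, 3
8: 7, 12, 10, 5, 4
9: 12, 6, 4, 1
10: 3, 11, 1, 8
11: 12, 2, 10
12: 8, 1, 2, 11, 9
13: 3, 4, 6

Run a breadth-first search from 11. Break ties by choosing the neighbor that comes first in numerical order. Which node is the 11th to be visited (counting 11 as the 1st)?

Visit 11; enqueue 2, 10, 12 → queue [2, 10, 12]
Visit 2; enqueue 3, 5, 6 → queue [10, 12, 3, 5, 6]
Visit 10; enqueue 1, 8 → queue [12, 3, 5, 6, 1, 8]
Visit 12; enqueue 9 → queue [3, 5, 6, 1, 8, 9]
Visit 3; enqueue 4, 7, 13 → queue [5, 6, 1, 8, 9, 4, 7, 13]
Visit 5 → queue [6, 1, 8, 9, 4, 7, 13]
Visit 6 → queue [1, 8, 9, 4, 7, 13]
Visit 1 → queue [8, 9, 4, 7, 13]
Visit 8 → queue [9, 4, 7, 13]
Visit 9 → queue [4, 7, 13]
Visit 4 → queue [7, 13]
Visit 7 → queue [13]
Visit 13 → queue []

Visit order: 11, 2, 10, 12, 3, 5, 6, 1, 8, 9, 4, 7, 13

4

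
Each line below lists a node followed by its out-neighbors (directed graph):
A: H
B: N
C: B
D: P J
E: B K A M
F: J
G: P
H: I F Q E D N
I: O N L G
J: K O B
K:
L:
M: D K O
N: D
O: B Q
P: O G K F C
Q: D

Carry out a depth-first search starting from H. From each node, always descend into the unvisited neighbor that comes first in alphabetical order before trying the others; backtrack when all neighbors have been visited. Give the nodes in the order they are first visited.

Visit H
H → D
D → J
J → B
B → N
J → K
J → O
O → Q
D → P
P → C
P → F
P → G
H → E
E → A
E → M
H → I
I → L

H D J B N K O Q P C F G E A M I L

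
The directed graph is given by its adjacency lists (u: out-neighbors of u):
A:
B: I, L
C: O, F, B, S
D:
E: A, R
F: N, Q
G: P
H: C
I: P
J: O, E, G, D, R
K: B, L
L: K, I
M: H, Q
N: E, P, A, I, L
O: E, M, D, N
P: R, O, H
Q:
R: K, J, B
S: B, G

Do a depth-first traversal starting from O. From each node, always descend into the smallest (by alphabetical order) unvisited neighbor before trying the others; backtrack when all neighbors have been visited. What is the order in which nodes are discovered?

O, D, E, A, R, B, I, P, H, C, F, N, L, K, Q, S, G, J, M

Visit O
O → D
O → E
E → A
E → R
R → B
B → I
I → P
P → H
H → C
C → F
F → N
N → L
L → K
F → Q
C → S
S → G
R → J
O → M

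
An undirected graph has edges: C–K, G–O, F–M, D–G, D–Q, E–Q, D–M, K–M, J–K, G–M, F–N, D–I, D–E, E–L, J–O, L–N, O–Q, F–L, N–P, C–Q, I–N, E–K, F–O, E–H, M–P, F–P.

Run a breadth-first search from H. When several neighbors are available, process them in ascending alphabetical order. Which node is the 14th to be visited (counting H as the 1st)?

O

Visit H; enqueue E → queue [E]
Visit E; enqueue D, K, L, Q → queue [D, K, L, Q]
Visit D; enqueue G, I, M → queue [K, L, Q, G, I, M]
Visit K; enqueue C, J → queue [L, Q, G, I, M, C, J]
Visit L; enqueue F, N → queue [Q, G, I, M, C, J, F, N]
Visit Q; enqueue O → queue [G, I, M, C, J, F, N, O]
Visit G → queue [I, M, C, J, F, N, O]
Visit I → queue [M, C, J, F, N, O]
Visit M; enqueue P → queue [C, J, F, N, O, P]
Visit C → queue [J, F, N, O, P]
Visit J → queue [F, N, O, P]
Visit F → queue [N, O, P]
Visit N → queue [O, P]
Visit O → queue [P]
Visit P → queue []

Visit order: H, E, D, K, L, Q, G, I, M, C, J, F, N, O, P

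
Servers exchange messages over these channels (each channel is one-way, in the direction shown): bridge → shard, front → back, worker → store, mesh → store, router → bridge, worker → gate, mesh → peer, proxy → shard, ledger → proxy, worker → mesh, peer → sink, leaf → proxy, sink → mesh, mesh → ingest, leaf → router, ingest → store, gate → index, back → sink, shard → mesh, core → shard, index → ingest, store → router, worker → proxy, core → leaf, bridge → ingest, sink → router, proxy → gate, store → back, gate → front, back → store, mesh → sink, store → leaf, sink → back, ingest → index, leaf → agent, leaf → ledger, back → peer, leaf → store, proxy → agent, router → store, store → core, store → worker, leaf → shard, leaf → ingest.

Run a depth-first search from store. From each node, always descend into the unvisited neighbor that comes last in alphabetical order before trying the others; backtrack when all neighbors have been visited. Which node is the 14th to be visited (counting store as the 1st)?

Visit store
store → worker
worker → proxy
proxy → shard
shard → mesh
mesh → sink
sink → router
router → bridge
bridge → ingest
ingest → index
sink → back
back → peer
proxy → gate
gate → front
proxy → agent
store → leaf
leaf → ledger
store → core

Visit order: store, worker, proxy, shard, mesh, sink, router, bridge, ingest, index, back, peer, gate, front, agent, leaf, ledger, core

front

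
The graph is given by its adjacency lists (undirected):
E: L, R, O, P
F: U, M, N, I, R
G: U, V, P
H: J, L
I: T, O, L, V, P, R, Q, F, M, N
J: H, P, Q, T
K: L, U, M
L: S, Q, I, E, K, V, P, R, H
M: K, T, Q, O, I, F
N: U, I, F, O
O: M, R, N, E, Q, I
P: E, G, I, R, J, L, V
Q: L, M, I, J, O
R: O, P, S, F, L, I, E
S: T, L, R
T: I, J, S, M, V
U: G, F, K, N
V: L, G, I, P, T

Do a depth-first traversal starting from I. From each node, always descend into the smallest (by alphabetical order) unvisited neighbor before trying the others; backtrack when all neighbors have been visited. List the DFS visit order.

Visit I
I → F
F → M
M → K
K → L
L → E
E → O
O → N
N → U
U → G
G → P
P → J
J → H
J → Q
J → T
T → S
S → R
T → V

I → F → M → K → L → E → O → N → U → G → P → J → H → Q → T → S → R → V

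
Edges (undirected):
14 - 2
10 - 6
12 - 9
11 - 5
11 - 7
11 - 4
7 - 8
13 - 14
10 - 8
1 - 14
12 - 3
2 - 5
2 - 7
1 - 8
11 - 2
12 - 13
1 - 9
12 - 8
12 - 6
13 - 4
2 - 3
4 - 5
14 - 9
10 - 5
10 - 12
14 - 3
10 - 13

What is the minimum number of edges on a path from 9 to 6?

2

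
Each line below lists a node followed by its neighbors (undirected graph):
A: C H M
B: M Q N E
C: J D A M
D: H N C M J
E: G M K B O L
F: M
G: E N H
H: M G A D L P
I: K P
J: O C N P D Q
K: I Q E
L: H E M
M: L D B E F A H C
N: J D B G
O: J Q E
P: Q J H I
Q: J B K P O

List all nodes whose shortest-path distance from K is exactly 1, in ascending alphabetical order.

Level 0: K
Level 1: E, I, Q
Level 2: B, G, J, L, M, O, P
Level 3: A, C, D, F, H, N

E, I, Q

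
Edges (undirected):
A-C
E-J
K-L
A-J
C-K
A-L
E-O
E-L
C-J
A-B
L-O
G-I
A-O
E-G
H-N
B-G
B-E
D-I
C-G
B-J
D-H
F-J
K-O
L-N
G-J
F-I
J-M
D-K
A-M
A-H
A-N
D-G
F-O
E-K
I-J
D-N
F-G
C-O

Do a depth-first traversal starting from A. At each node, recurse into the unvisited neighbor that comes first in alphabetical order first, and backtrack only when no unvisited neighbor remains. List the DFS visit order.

Visit A
A → B
B → E
E → G
G → C
C → J
J → F
F → I
I → D
D → H
H → N
N → L
L → K
K → O
J → M

A, B, E, G, C, J, F, I, D, H, N, L, K, O, M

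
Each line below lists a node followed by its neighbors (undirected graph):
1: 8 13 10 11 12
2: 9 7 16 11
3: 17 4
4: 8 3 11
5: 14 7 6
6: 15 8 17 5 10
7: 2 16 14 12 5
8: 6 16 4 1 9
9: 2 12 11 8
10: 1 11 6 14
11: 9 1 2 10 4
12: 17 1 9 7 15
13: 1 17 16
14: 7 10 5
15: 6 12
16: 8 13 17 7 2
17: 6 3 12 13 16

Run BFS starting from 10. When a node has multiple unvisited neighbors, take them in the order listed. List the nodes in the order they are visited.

10, 1, 11, 6, 14, 8, 13, 12, 9, 2, 4, 15, 17, 5, 7, 16, 3

Visit 10; enqueue 1, 11, 6, 14 → queue [1, 11, 6, 14]
Visit 1; enqueue 8, 13, 12 → queue [11, 6, 14, 8, 13, 12]
Visit 11; enqueue 9, 2, 4 → queue [6, 14, 8, 13, 12, 9, 2, 4]
Visit 6; enqueue 15, 17, 5 → queue [14, 8, 13, 12, 9, 2, 4, 15, 17, 5]
Visit 14; enqueue 7 → queue [8, 13, 12, 9, 2, 4, 15, 17, 5, 7]
Visit 8; enqueue 16 → queue [13, 12, 9, 2, 4, 15, 17, 5, 7, 16]
Visit 13 → queue [12, 9, 2, 4, 15, 17, 5, 7, 16]
Visit 12 → queue [9, 2, 4, 15, 17, 5, 7, 16]
Visit 9 → queue [2, 4, 15, 17, 5, 7, 16]
Visit 2 → queue [4, 15, 17, 5, 7, 16]
Visit 4; enqueue 3 → queue [15, 17, 5, 7, 16, 3]
Visit 15 → queue [17, 5, 7, 16, 3]
Visit 17 → queue [5, 7, 16, 3]
Visit 5 → queue [7, 16, 3]
Visit 7 → queue [16, 3]
Visit 16 → queue [3]
Visit 3 → queue []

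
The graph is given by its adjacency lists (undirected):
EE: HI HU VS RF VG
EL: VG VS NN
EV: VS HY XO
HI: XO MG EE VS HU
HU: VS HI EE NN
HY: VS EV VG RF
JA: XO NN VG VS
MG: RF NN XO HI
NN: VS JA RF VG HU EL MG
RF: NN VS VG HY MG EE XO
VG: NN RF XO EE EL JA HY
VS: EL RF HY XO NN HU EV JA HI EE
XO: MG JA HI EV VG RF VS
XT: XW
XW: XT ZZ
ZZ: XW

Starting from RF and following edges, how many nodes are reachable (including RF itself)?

13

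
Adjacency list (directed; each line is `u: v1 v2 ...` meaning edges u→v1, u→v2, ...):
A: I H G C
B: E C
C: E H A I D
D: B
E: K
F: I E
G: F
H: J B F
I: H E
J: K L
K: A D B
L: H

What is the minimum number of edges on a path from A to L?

Level 0: A
Level 1: C, G, H, I
Level 2: B, D, E, F, J
Level 3: K, L
L first appears at level 3.

3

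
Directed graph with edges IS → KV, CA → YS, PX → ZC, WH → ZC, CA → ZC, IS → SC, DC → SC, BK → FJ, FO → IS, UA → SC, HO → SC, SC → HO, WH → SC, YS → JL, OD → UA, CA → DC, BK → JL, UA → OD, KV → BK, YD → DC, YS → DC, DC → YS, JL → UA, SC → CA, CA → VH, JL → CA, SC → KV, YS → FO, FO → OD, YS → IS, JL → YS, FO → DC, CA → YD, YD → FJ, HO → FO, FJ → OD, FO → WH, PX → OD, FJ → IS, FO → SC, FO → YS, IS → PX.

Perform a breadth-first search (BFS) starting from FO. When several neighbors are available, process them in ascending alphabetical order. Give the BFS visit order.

FO DC IS OD SC WH YS KV PX UA CA HO ZC JL BK VH YD FJ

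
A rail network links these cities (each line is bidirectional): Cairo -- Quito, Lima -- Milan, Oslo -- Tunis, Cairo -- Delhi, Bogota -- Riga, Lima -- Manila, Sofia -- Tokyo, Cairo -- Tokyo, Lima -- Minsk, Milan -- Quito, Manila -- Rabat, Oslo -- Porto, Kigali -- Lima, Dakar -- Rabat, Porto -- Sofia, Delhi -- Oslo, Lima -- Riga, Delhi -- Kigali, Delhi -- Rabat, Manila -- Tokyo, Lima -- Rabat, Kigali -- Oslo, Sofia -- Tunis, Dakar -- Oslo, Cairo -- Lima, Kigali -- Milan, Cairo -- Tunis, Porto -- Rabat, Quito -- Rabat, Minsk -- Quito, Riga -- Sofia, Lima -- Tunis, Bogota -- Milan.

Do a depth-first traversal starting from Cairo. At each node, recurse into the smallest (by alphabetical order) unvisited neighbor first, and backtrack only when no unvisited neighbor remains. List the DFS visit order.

Cairo, Delhi, Kigali, Lima, Manila, Rabat, Dakar, Oslo, Porto, Sofia, Riga, Bogota, Milan, Quito, Minsk, Tokyo, Tunis

Visit Cairo
Cairo → Delhi
Delhi → Kigali
Kigali → Lima
Lima → Manila
Manila → Rabat
Rabat → Dakar
Dakar → Oslo
Oslo → Porto
Porto → Sofia
Sofia → Riga
Riga → Bogota
Bogota → Milan
Milan → Quito
Quito → Minsk
Sofia → Tokyo
Sofia → Tunis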